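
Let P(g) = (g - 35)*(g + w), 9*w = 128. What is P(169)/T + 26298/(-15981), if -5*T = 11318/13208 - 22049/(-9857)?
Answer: -54733087448912918/1379336266791 ≈ -39681.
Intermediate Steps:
w = 128/9 (w = (⅑)*128 = 128/9 ≈ 14.222)
T = -201392359/325478140 (T = -(11318/13208 - 22049/(-9857))/5 = -(11318*(1/13208) - 22049*(-1/9857))/5 = -(5659/6604 + 22049/9857)/5 = -⅕*201392359/65095628 = -201392359/325478140 ≈ -0.61876)
P(g) = (-35 + g)*(128/9 + g) (P(g) = (g - 35)*(g + 128/9) = (-35 + g)*(128/9 + g))
P(169)/T + 26298/(-15981) = (-4480/9 + 169² - 187/9*169)/(-201392359/325478140) + 26298/(-15981) = (-4480/9 + 28561 - 31603/9)*(-325478140/201392359) + 26298*(-1/15981) = (220966/9)*(-325478140/201392359) - 8766/5327 = -71919602683240/1812531231 - 8766/5327 = -54733087448912918/1379336266791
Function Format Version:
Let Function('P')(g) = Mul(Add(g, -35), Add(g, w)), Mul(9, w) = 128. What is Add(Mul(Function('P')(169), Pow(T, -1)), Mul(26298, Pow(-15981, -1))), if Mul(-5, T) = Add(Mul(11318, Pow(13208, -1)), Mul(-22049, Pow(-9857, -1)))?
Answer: Rational(-54733087448912918, 1379336266791) ≈ -39681.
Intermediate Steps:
w = Rational(128, 9) (w = Mul(Rational(1, 9), 128) = Rational(128, 9) ≈ 14.222)
T = Rational(-201392359, 325478140) (T = Mul(Rational(-1, 5), Add(Mul(11318, Pow(13208, -1)), Mul(-22049, Pow(-9857, -1)))) = Mul(Rational(-1, 5), Add(Mul(11318, Rational(1, 13208)), Mul(-22049, Rational(-1, 9857)))) = Mul(Rational(-1, 5), Add(Rational(5659, 6604), Rational(22049, 9857))) = Mul(Rational(-1, 5), Rational(201392359, 65095628)) = Rational(-201392359, 325478140) ≈ -0.61876)
Function('P')(g) = Mul(Add(-35, g), Add(Rational(128, 9), g)) (Function('P')(g) = Mul(Add(g, -35), Add(g, Rational(128, 9))) = Mul(Add(-35, g), Add(Rational(128, 9), g)))
Add(Mul(Function('P')(169), Pow(T, -1)), Mul(26298, Pow(-15981, -1))) = Add(Mul(Add(Rational(-4480, 9), Pow(169, 2), Mul(Rational(-187, 9), 169)), Pow(Rational(-201392359, 325478140), -1)), Mul(26298, Pow(-15981, -1))) = Add(Mul(Add(Rational(-4480, 9), 28561, Rational(-31603, 9)), Rational(-325478140, 201392359)), Mul(26298, Rational(-1, 15981))) = Add(Mul(Rational(220966, 9), Rational(-325478140, 201392359)), Rational(-8766, 5327)) = Add(Rational(-71919602683240, 1812531231), Rational(-8766, 5327)) = Rational(-54733087448912918, 1379336266791)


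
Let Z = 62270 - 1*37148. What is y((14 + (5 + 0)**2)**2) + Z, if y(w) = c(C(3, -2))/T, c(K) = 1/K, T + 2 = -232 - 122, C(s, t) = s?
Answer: 26830295/1068 ≈ 25122.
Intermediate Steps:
T = -356 (T = -2 + (-232 - 122) = -2 - 354 = -356)
Z = 25122 (Z = 62270 - 37148 = 25122)
y(w) = -1/1068 (y(w) = 1/(3*(-356)) = (1/3)*(-1/356) = -1/1068)
y((14 + (5 + 0)**2)**2) + Z = -1/1068 + 25122 = 26830295/1068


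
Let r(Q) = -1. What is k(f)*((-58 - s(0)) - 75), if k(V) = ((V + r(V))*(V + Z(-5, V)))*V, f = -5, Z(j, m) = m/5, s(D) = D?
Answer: 23940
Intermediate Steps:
Z(j, m) = m/5 (Z(j, m) = m*(1/5) = m/5)
k(V) = 6*V**2*(-1 + V)/5 (k(V) = ((V - 1)*(V + V/5))*V = ((-1 + V)*(6*V/5))*V = (6*V*(-1 + V)/5)*V = 6*V**2*(-1 + V)/5)
k(f)*((-58 - s(0)) - 75) = ((6/5)*(-5)**2*(-1 - 5))*((-58 - 1*0) - 75) = ((6/5)*25*(-6))*((-58 + 0) - 75) = -180*(-58 - 75) = -180*(-133) = 23940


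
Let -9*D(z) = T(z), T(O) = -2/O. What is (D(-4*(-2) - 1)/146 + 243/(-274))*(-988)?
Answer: 551937802/630063 ≈ 876.00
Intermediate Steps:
D(z) = 2/(9*z) (D(z) = -(-2)/(9*z) = 2/(9*z))
(D(-4*(-2) - 1)/146 + 243/(-274))*(-988) = ((2/(9*(-4*(-2) - 1)))/146 + 243/(-274))*(-988) = ((2/(9*(8 - 1)))*(1/146) + 243*(-1/274))*(-988) = (((2/9)/7)*(1/146) - 243/274)*(-988) = (((2/9)*(⅐))*(1/146) - 243/274)*(-988) = ((2/63)*(1/146) - 243/274)*(-988) = (1/4599 - 243/274)*(-988) = -1117283/1260126*(-988) = 551937802/630063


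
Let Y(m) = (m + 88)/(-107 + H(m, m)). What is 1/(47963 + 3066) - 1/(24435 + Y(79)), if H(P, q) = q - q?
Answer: -2845725/133409094962 ≈ -2.1331e-5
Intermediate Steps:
H(P, q) = 0
Y(m) = -88/107 - m/107 (Y(m) = (m + 88)/(-107 + 0) = (88 + m)/(-107) = (88 + m)*(-1/107) = -88/107 - m/107)
1/(47963 + 3066) - 1/(24435 + Y(79)) = 1/(47963 + 3066) - 1/(24435 + (-88/107 - 1/107*79)) = 1/51029 - 1/(24435 + (-88/107 - 79/107)) = 1/51029 - 1/(24435 - 167/107) = 1/51029 - 1/2614378/107 = 1/51029 - 1*107/2614378 = 1/51029 - 107/2614378 = -2845725/133409094962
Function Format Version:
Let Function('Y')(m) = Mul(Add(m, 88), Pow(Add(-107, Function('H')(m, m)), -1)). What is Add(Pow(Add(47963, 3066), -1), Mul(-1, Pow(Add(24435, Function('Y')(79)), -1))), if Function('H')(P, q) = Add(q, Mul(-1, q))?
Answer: Rational(-2845725, 133409094962) ≈ -2.1331e-5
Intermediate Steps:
Function('H')(P, q) = 0
Function('Y')(m) = Add(Rational(-88, 107), Mul(Rational(-1, 107), m)) (Function('Y')(m) = Mul(Add(m, 88), Pow(Add(-107, 0), -1)) = Mul(Add(88, m), Pow(-107, -1)) = Mul(Add(88, m), Rational(-1, 107)) = Add(Rational(-88, 107), Mul(Rational(-1, 107), m)))
Add(Pow(Add(47963, 3066), -1), Mul(-1, Pow(Add(24435, Function('Y')(79)), -1))) = Add(Pow(Add(47963, 3066), -1), Mul(-1, Pow(Add(24435, Add(Rational(-88, 107), Mul(Rational(-1, 107), 79))), -1))) = Add(Pow(51029, -1), Mul(-1, Pow(Add(24435, Add(Rational(-88, 107), Rational(-79, 107))), -1))) = Add(Rational(1, 51029), Mul(-1, Pow(Add(24435, Rational(-167, 107)), -1))) = Add(Rational(1, 51029), Mul(-1, Pow(Rational(2614378, 107), -1))) = Add(Rational(1, 51029), Mul(-1, Rational(107, 2614378))) = Add(Rational(1, 51029), Rational(-107, 2614378)) = Rational(-2845725, 133409094962)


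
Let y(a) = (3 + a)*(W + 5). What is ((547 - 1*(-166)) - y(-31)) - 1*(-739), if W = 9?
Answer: 1844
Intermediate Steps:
y(a) = 42 + 14*a (y(a) = (3 + a)*(9 + 5) = (3 + a)*14 = 42 + 14*a)
((547 - 1*(-166)) - y(-31)) - 1*(-739) = ((547 - 1*(-166)) - (42 + 14*(-31))) - 1*(-739) = ((547 + 166) - (42 - 434)) + 739 = (713 - 1*(-392)) + 739 = (713 + 392) + 739 = 1105 + 739 = 1844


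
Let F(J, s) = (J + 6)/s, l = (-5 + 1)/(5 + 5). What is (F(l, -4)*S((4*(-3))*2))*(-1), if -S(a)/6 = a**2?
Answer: -24192/5 ≈ -4838.4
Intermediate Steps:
l = -2/5 (l = -4/10 = -4*1/10 = -2/5 ≈ -0.40000)
F(J, s) = (6 + J)/s
S(a) = -6*a**2
(F(l, -4)*S((4*(-3))*2))*(-1) = (((6 - 2/5)/(-4))*(-6*((4*(-3))*2)**2))*(-1) = ((-1/4*28/5)*(-6*(-12*2)**2))*(-1) = -(-42)*(-24)**2/5*(-1) = -(-42)*576/5*(-1) = -7/5*(-3456)*(-1) = (24192/5)*(-1) = -24192/5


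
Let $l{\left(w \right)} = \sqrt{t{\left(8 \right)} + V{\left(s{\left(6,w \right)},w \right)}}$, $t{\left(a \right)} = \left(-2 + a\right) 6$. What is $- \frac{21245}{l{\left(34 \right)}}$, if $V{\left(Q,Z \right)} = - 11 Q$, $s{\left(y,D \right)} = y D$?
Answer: $\frac{21245 i \sqrt{138}}{552} \approx 452.12 i$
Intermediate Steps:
$s{\left(y,D \right)} = D y$
$t{\left(a \right)} = -12 + 6 a$
$l{\left(w \right)} = \sqrt{36 - 66 w}$ ($l{\left(w \right)} = \sqrt{\left(-12 + 6 \cdot 8\right) - 11 w 6} = \sqrt{\left(-12 + 48\right) - 11 \cdot 6 w} = \sqrt{36 - 66 w}$)
$- \frac{21245}{l{\left(34 \right)}} = - \frac{21245}{\sqrt{36 - 2244}} = - \frac{21245}{\sqrt{-2208}} = - \frac{21245}{4 i \sqrt{138}} = - 21245 \left(- \frac{i \sqrt{138}}{552}\right) = \frac{21245 i \sqrt{138}}{552}$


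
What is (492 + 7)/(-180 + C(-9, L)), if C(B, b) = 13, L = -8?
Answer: -499/167 ≈ -2.9880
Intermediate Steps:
(492 + 7)/(-180 + C(-9, L)) = (492 + 7)/(-180 + 13) = 499/(-167) = 499*(-1/167) = -499/167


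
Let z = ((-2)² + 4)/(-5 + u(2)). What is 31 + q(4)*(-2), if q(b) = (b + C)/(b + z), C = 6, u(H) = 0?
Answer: 68/3 ≈ 22.667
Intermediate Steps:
z = -8/5 (z = ((-2)² + 4)/(-5 + 0) = (4 + 4)/(-5) = 8*(-⅕) = -8/5 ≈ -1.6000)
q(b) = (6 + b)/(-8/5 + b) (q(b) = (b + 6)/(b - 8/5) = (6 + b)/(-8/5 + b))
31 + q(4)*(-2) = 31 + (5*(6 + 4)/(-8 + 5*4))*(-2) = 31 + (5*10/(-8 + 20))*(-2) = 31 + (5*10/12)*(-2) = 31 + (5*(1/12)*10)*(-2) = 31 + (25/6)*(-2) = 31 - 25/3 = 68/3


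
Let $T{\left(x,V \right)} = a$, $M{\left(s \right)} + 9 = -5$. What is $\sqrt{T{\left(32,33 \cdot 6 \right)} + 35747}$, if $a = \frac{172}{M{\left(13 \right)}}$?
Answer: $\frac{\sqrt{1751001}}{7} \approx 189.04$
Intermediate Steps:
$M{\left(s \right)} = -14$ ($M{\left(s \right)} = -9 - 5 = -14$)
$a = - \frac{86}{7}$ ($a = \frac{172}{-14} = 172 \left(- \frac{1}{14}\right) = - \frac{86}{7} \approx -12.286$)
$T{\left(x,V \right)} = - \frac{86}{7}$
$\sqrt{T{\left(32,33 \cdot 6 \right)} + 35747} = \sqrt{- \frac{86}{7} + 35747} = \sqrt{\frac{250143}{7}} = \frac{\sqrt{1751001}}{7}$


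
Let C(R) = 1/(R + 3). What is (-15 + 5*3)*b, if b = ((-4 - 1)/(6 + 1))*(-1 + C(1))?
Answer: 0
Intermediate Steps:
C(R) = 1/(3 + R)
b = 15/28 (b = ((-4 - 1)/(6 + 1))*(-1 + 1/(3 + 1)) = (-5/7)*(-1 + 1/4) = (-5*⅐)*(-1 + ¼) = -5/7*(-¾) = 15/28 ≈ 0.53571)
(-15 + 5*3)*b = (-15 + 5*3)*(15/28) = (-15 + 15)*(15/28) = 0*(15/28) = 0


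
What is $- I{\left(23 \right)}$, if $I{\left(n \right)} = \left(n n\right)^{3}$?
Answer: $-148035889$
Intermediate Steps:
$I{\left(n \right)} = n^{6}$ ($I{\left(n \right)} = \left(n^{2}\right)^{3} = n^{6}$)
$- I{\left(23 \right)} = - 23^{6} = \left(-1\right) 148035889 = -148035889$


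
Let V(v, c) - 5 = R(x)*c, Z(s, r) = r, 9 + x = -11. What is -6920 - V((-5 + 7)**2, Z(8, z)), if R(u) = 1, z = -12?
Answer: -6913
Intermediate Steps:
x = -20 (x = -9 - 11 = -20)
V(v, c) = 5 + c (V(v, c) = 5 + 1*c = 5 + c)
-6920 - V((-5 + 7)**2, Z(8, z)) = -6920 - (5 - 12) = -6920 - 1*(-7) = -6920 + 7 = -6913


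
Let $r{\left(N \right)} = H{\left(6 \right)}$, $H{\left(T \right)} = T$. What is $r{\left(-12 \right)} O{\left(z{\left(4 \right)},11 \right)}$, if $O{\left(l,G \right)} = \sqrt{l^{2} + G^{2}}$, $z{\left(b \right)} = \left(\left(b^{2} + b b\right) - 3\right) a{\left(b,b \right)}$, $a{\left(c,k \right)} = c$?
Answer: $6 \sqrt{13577} \approx 699.12$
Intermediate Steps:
$r{\left(N \right)} = 6$
$z{\left(b \right)} = b \left(-3 + 2 b^{2}\right)$ ($z{\left(b \right)} = \left(\left(b^{2} + b b\right) - 3\right) b = \left(\left(b^{2} + b^{2}\right) - 3\right) b = \left(2 b^{2} - 3\right) b = \left(-3 + 2 b^{2}\right) b = b \left(-3 + 2 b^{2}\right)$)
$O{\left(l,G \right)} = \sqrt{G^{2} + l^{2}}$
$r{\left(-12 \right)} O{\left(z{\left(4 \right)},11 \right)} = 6 \sqrt{11^{2} + \left(4 \left(-3 + 2 \cdot 4^{2}\right)\right)^{2}} = 6 \sqrt{121 + \left(4 \left(-3 + 2 \cdot 16\right)\right)^{2}} = 6 \sqrt{121 + \left(4 \left(-3 + 32\right)\right)^{2}} = 6 \sqrt{121 + \left(4 \cdot 29\right)^{2}} = 6 \sqrt{121 + 116^{2}} = 6 \sqrt{121 + 13456} = 6 \sqrt{13577}$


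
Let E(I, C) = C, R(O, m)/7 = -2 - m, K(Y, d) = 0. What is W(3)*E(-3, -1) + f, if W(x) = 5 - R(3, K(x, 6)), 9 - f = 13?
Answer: -23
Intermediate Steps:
f = -4 (f = 9 - 1*13 = 9 - 13 = -4)
R(O, m) = -14 - 7*m (R(O, m) = 7*(-2 - m) = -14 - 7*m)
W(x) = 19 (W(x) = 5 - (-14 - 7*0) = 5 - (-14 + 0) = 5 - 1*(-14) = 5 + 14 = 19)
W(3)*E(-3, -1) + f = 19*(-1) - 4 = -19 - 4 = -23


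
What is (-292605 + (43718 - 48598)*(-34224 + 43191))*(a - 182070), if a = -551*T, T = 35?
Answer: 8870002870575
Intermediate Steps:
a = -19285 (a = -551*35 = -19285)
(-292605 + (43718 - 48598)*(-34224 + 43191))*(a - 182070) = (-292605 + (43718 - 48598)*(-34224 + 43191))*(-19285 - 182070) = (-292605 - 4880*8967)*(-201355) = (-292605 - 43758960)*(-201355) = -44051565*(-201355) = 8870002870575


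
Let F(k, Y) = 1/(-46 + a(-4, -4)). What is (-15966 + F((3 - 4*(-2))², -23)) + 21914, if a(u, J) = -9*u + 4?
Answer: 35687/6 ≈ 5947.8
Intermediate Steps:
a(u, J) = 4 - 9*u
F(k, Y) = -⅙ (F(k, Y) = 1/(-46 + (4 - 9*(-4))) = 1/(-46 + (4 + 36)) = 1/(-46 + 40) = 1/(-6) = -⅙)
(-15966 + F((3 - 4*(-2))², -23)) + 21914 = (-15966 - ⅙) + 21914 = -95797/6 + 21914 = 35687/6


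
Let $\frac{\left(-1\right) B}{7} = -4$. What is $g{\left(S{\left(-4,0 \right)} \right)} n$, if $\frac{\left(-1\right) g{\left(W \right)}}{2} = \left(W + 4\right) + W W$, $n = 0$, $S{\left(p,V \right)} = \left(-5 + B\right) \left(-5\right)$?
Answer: $0$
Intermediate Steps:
$B = 28$ ($B = \left(-7\right) \left(-4\right) = 28$)
$S{\left(p,V \right)} = -115$ ($S{\left(p,V \right)} = \left(-5 + 28\right) \left(-5\right) = 23 \left(-5\right) = -115$)
$g{\left(W \right)} = -8 - 2 W - 2 W^{2}$ ($g{\left(W \right)} = - 2 \left(\left(W + 4\right) + W W\right) = - 2 \left(\left(4 + W\right) + W^{2}\right) = - 2 \left(4 + W + W^{2}\right) = -8 - 2 W - 2 W^{2}$)
$g{\left(S{\left(-4,0 \right)} \right)} n = \left(-8 - -230 - 2 \left(-115\right)^{2}\right) 0 = \left(-8 + 230 - 26450\right) 0 = \left(-26228\right) 0 = 0$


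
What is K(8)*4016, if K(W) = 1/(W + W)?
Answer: 251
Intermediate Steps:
K(W) = 1/(2*W)
K(8)*4016 = ((½)/8)*4016 = ((½)*(⅛))*4016 = (1/16)*4016 = 251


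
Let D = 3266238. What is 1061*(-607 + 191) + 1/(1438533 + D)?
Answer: -2076573004895/4704771 ≈ -4.4138e+5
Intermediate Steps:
1061*(-607 + 191) + 1/(1438533 + D) = 1061*(-607 + 191) + 1/(1438533 + 3266238) = 1061*(-416) + 1/4704771 = -441376 + 1/4704771 = -2076573004895/4704771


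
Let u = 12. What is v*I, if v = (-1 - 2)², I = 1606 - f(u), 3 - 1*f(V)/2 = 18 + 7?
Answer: 14850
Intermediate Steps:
f(V) = -44 (f(V) = 6 - 2*(18 + 7) = 6 - 2*25 = 6 - 50 = -44)
I = 1650 (I = 1606 - 1*(-44) = 1606 + 44 = 1650)
v = 9 (v = (-3)² = 9)
v*I = 9*1650 = 14850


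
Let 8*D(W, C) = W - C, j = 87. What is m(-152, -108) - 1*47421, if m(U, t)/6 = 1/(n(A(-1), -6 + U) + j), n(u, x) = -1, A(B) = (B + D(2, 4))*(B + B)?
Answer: -2039100/43 ≈ -47421.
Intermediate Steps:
D(W, C) = -C/8 + W/8 (D(W, C) = (W - C)/8 = -C/8 + W/8)
A(B) = 2*B*(-¼ + B) (A(B) = (B + (-⅛*4 + (⅛)*2))*(B + B) = (B + (-½ + ¼))*(2*B) = (B - ¼)*(2*B) = (-¼ + B)*(2*B) = 2*B*(-¼ + B))
m(U, t) = 3/43 (m(U, t) = 6/(-1 + 87) = 6/86 = 6*(1/86) = 3/43)
m(-152, -108) - 1*47421 = 3/43 - 1*47421 = 3/43 - 47421 = -2039100/43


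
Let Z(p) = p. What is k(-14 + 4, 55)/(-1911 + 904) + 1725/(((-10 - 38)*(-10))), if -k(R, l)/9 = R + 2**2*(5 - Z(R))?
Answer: 130205/32224 ≈ 4.0406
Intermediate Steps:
k(R, l) = -180 + 27*R (k(R, l) = -9*(R + 2**2*(5 - R)) = -9*(R + 4*(5 - R)) = -9*(R + (20 - 4*R)) = -9*(20 - 3*R) = -180 + 27*R)
k(-14 + 4, 55)/(-1911 + 904) + 1725/(((-10 - 38)*(-10))) = (-180 + 27*(-14 + 4))/(-1911 + 904) + 1725/(((-10 - 38)*(-10))) = (-180 + 27*(-10))/(-1007) + 1725/((-48*(-10))) = (-180 - 270)*(-1/1007) + 1725/480 = -450*(-1/1007) + 1725*(1/480) = 450/1007 + 115/32 = 130205/32224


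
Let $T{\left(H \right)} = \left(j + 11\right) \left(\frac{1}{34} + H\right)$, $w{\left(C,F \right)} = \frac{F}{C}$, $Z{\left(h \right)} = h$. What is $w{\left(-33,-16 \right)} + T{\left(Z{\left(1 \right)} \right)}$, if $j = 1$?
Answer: $\frac{7202}{561} \approx 12.838$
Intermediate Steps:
$T{\left(H \right)} = \frac{6}{17} + 12 H$ ($T{\left(H \right)} = \left(1 + 11\right) \left(\frac{1}{34} + H\right) = 12 \left(\frac{1}{34} + H\right) = \frac{6}{17} + 12 H$)
$w{\left(-33,-16 \right)} + T{\left(Z{\left(1 \right)} \right)} = - \frac{16}{-33} + \left(\frac{6}{17} + 12 \cdot 1\right) = \left(-16\right) \left(- \frac{1}{33}\right) + \left(\frac{6}{17} + 12\right) = \frac{16}{33} + \frac{210}{17} = \frac{7202}{561}$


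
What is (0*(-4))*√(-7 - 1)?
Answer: 0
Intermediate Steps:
(0*(-4))*√(-7 - 1) = 0*√(-8) = 0*(2*I*√2) = 0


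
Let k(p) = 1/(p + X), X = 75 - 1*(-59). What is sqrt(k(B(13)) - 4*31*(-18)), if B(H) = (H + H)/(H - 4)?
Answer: 3*sqrt(23526349)/308 ≈ 47.244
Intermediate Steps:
B(H) = 2*H/(-4 + H) (B(H) = (2*H)/(-4 + H) = 2*H/(-4 + H))
X = 134 (X = 75 + 59 = 134)
k(p) = 1/(134 + p) (k(p) = 1/(p + 134) = 1/(134 + p))
sqrt(k(B(13)) - 4*31*(-18)) = sqrt(1/(134 + 2*13/(-4 + 13)) - 4*31*(-18)) = sqrt(1/(134 + 2*13/9) - 124*(-18)) = sqrt(1/(134 + 2*13*(1/9)) + 2232) = sqrt(1/(134 + 26/9) + 2232) = sqrt(1/(1232/9) + 2232) = sqrt(9/1232 + 2232) = sqrt(2749833/1232) = 3*sqrt(23526349)/308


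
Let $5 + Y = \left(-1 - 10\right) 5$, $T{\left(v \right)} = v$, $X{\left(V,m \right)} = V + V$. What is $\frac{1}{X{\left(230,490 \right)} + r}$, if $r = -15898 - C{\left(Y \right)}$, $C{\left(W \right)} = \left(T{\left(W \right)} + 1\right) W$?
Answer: $- \frac{1}{18978} \approx -5.2693 \cdot 10^{-5}$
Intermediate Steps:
$X{\left(V,m \right)} = 2 V$
$Y = -60$ ($Y = -5 + \left(-1 - 10\right) 5 = -5 - 55 = -60$)
$C{\left(W \right)} = W \left(1 + W\right)$ ($C{\left(W \right)} = \left(W + 1\right) W = \left(1 + W\right) W = W \left(1 + W\right)$)
$r = -19438$ ($r = -15898 - - 60 \left(1 - 60\right) = -15898 - \left(-60\right) \left(-59\right) = -15898 - 3540 = -19438$)
$\frac{1}{X{\left(230,490 \right)} + r} = \frac{1}{2 \cdot 230 - 19438} = \frac{1}{460 - 19438} = \frac{1}{-18978} = - \frac{1}{18978}$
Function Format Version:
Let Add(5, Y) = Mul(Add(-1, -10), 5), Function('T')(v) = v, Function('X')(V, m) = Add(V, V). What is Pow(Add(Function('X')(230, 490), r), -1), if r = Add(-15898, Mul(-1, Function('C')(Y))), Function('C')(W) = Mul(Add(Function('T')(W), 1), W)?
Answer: Rational(-1, 18978) ≈ -5.2693e-5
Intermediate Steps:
Function('X')(V, m) = Mul(2, V)
Y = -60 (Y = Add(-5, Mul(Add(-1, -10), 5)) = Add(-5, Mul(-11, 5)) = Add(-5, -55) = -60)
Function('C')(W) = Mul(W, Add(1, W)) (Function('C')(W) = Mul(Add(W, 1), W) = Mul(Add(1, W), W) = Mul(W, Add(1, W)))
r = -19438 (r = Add(-15898, Mul(-1, Mul(-60, Add(1, -60)))) = Add(-15898, Mul(-1, Mul(-60, -59))) = Add(-15898, Mul(-1, 3540)) = Add(-15898, -3540) = -19438)
Pow(Add(Function('X')(230, 490), r), -1) = Pow(Add(Mul(2, 230), -19438), -1) = Pow(Add(460, -19438), -1) = Pow(-18978, -1) = Rational(-1, 18978)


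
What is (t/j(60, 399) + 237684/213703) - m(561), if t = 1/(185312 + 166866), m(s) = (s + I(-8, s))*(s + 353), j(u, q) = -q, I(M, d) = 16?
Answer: -2262396865201095829/4289905222638 ≈ -5.2738e+5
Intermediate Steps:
m(s) = (16 + s)*(353 + s) (m(s) = (s + 16)*(s + 353) = (16 + s)*(353 + s))
t = 1/352178 ≈ 2.8395e-6
(t/j(60, 399) + 237684/213703) - m(561) = (1/(352178*((-1*399))) + 237684/213703) - (5648 + 561² + 369*561) = ((1/352178)/(-399) + 237684*(1/213703)) - (5648 + 314721 + 207009) = ((1/352178)*(-1/399) + 237684/213703) - 1*527378 = (-1/140519022 + 237684/213703) - 527378 = 4771303287335/4289905222638 - 527378 = -2262396865201095829/4289905222638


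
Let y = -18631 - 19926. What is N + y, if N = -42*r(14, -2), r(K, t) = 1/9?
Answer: -115685/3 ≈ -38562.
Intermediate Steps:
r(K, t) = 1/9
N = -14/3 (N = -42*1/9 = -14/3 ≈ -4.6667)
y = -38557
N + y = -14/3 - 38557 = -115685/3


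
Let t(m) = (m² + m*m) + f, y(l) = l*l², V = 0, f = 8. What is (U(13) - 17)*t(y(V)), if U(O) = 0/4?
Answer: -136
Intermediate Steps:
U(O) = 0 (U(O) = 0*(¼) = 0)
y(l) = l³
t(m) = 8 + 2*m² (t(m) = (m² + m*m) + 8 = (m² + m²) + 8 = 2*m² + 8 = 8 + 2*m²)
(U(13) - 17)*t(y(V)) = (0 - 17)*(8 + 2*(0³)²) = -17*(8 + 2*0²) = -17*(8 + 2*0) = -17*(8 + 0) = -17*8 = -136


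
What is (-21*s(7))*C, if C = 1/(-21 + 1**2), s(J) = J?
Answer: 147/20 ≈ 7.3500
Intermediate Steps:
C = -1/20 (C = 1/(-21 + 1) = 1/(-20) = -1/20 ≈ -0.050000)
(-21*s(7))*C = -21*7*(-1/20) = -147*(-1/20) = 147/20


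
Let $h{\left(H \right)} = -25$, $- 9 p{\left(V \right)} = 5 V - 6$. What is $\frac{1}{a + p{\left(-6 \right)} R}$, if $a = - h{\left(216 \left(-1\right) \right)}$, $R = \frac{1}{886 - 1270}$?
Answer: $\frac{96}{2399} \approx 0.040017$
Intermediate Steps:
$p{\left(V \right)} = \frac{2}{3} - \frac{5 V}{9}$ ($p{\left(V \right)} = - \frac{5 V - 6}{9} = - \frac{-6 + 5 V}{9} = \frac{2}{3} - \frac{5 V}{9}$)
$R = - \frac{1}{384}$ ($R = \frac{1}{-384} = - \frac{1}{384} \approx -0.0026042$)
$a = 25$ ($a = \left(-1\right) \left(-25\right) = 25$)
$\frac{1}{a + p{\left(-6 \right)} R} = \frac{1}{25 + \left(\frac{2}{3} - - \frac{10}{3}\right) \left(- \frac{1}{384}\right)} = \frac{1}{25 + \left(\frac{2}{3} + \frac{10}{3}\right) \left(- \frac{1}{384}\right)} = \frac{1}{25 + 4 \left(- \frac{1}{384}\right)} = \frac{1}{25 - \frac{1}{96}} = \frac{1}{\frac{2399}{96}} = \frac{96}{2399}$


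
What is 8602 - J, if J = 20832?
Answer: -12230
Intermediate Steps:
8602 - J = 8602 - 1*20832 = 8602 - 20832 = -12230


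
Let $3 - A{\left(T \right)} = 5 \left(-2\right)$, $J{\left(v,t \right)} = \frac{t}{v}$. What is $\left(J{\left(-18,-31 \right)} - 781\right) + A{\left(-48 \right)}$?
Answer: $- \frac{13793}{18} \approx -766.28$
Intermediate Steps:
$A{\left(T \right)} = 13$ ($A{\left(T \right)} = 3 - 5 \left(-2\right) = 3 - -10 = 3 + 10 = 13$)
$\left(J{\left(-18,-31 \right)} - 781\right) + A{\left(-48 \right)} = \left(- \frac{31}{-18} - 781\right) + 13 = \left(\left(-31\right) \left(- \frac{1}{18}\right) - 781\right) + 13 = \left(\frac{31}{18} - 781\right) + 13 = - \frac{14027}{18} + 13 = - \frac{13793}{18}$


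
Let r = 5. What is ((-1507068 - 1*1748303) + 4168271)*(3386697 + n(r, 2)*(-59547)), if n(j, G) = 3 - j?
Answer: 3200436603900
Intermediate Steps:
((-1507068 - 1*1748303) + 4168271)*(3386697 + n(r, 2)*(-59547)) = ((-1507068 - 1*1748303) + 4168271)*(3386697 + (3 - 1*5)*(-59547)) = ((-1507068 - 1748303) + 4168271)*(3386697 + (3 - 5)*(-59547)) = (-3255371 + 4168271)*(3386697 - 2*(-59547)) = 912900*(3386697 + 119094) = 912900*3505791 = 3200436603900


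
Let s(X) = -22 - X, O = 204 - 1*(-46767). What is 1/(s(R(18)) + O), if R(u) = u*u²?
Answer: 1/41117 ≈ 2.4321e-5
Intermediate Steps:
R(u) = u³
O = 46971 (O = 204 + 46767 = 46971)
1/(s(R(18)) + O) = 1/((-22 - 1*18³) + 46971) = 1/((-22 - 1*5832) + 46971) = 1/((-22 - 5832) + 46971) = 1/(-5854 + 46971) = 1/41117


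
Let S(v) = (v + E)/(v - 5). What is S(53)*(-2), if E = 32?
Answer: -85/24 ≈ -3.5417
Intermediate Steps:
S(v) = (32 + v)/(-5 + v) (S(v) = (v + 32)/(v - 5) = (32 + v)/(-5 + v))
S(53)*(-2) = ((32 + 53)/(-5 + 53))*(-2) = (85/48)*(-2) = -85/24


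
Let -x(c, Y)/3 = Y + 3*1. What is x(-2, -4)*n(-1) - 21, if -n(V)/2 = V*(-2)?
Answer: -33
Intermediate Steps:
x(c, Y) = -9 - 3*Y (x(c, Y) = -3*(Y + 3*1) = -3*(Y + 3) = -3*(3 + Y) = -9 - 3*Y)
n(V) = 4*V (n(V) = -2*V*(-2) = -(-4)*V = 4*V)
x(-2, -4)*n(-1) - 21 = (-9 - 3*(-4))*(4*(-1)) - 21 = (-9 + 12)*(-4) - 21 = 3*(-4) - 21 = -12 - 21 = -33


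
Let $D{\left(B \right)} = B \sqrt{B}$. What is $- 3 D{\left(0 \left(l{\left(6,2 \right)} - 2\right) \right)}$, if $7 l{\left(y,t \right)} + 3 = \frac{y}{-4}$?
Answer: $0$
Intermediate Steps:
$l{\left(y,t \right)} = - \frac{3}{7} - \frac{y}{28}$ ($l{\left(y,t \right)} = - \frac{3}{7} + \frac{y \frac{1}{-4}}{7} = - \frac{3}{7} + \frac{y \left(- \frac{1}{4}\right)}{7} = - \frac{3}{7} + \frac{\left(- \frac{1}{4}\right) y}{7} = - \frac{3}{7} - \frac{y}{28}$)
$D{\left(B \right)} = B^{\frac{3}{2}}$
$- 3 D{\left(0 \left(l{\left(6,2 \right)} - 2\right) \right)} = - 3 \left(0 \left(\left(- \frac{3}{7} - \frac{3}{14}\right) - 2\right)\right)^{\frac{3}{2}} = - 3 \left(0 \left(- \frac{9}{14} - 2\right)\right)^{\frac{3}{2}} = - 3 \left(0 \left(- \frac{37}{14}\right)\right)^{\frac{3}{2}} = - 3 \cdot 0^{\frac{3}{2}} = \left(-3\right) 0 = 0$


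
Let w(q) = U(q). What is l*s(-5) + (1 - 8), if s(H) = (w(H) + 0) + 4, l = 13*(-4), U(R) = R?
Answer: 45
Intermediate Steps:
w(q) = q
l = -52
s(H) = 4 + H (s(H) = (H + 0) + 4 = H + 4 = 4 + H)
l*s(-5) + (1 - 8) = -52*(4 - 5) + (1 - 8) = -52*(-1) - 7 = 52 - 7 = 45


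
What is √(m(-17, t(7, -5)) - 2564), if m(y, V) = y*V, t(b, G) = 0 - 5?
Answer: I*√2479 ≈ 49.79*I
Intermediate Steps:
t(b, G) = -5
m(y, V) = V*y
√(m(-17, t(7, -5)) - 2564) = √(-5*(-17) - 2564) = √(85 - 2564) = √(-2479) = I*√2479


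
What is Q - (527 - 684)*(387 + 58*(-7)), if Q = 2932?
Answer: -51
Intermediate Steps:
Q - (527 - 684)*(387 + 58*(-7)) = 2932 - (527 - 684)*(387 + 58*(-7)) = 2932 - (-157)*(387 - 406) = 2932 - (-157)*(-19) = 2932 - 1*2983 = 2932 - 2983 = -51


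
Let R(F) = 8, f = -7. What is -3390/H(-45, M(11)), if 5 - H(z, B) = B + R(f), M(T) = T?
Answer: 1695/7 ≈ 242.14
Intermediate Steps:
H(z, B) = -3 - B (H(z, B) = 5 - (B + 8) = 5 - (8 + B) = 5 + (-8 - B) = -3 - B)
-3390/H(-45, M(11)) = -3390/(-3 - 1*11) = -3390/(-3 - 11) = -3390/(-14) = -3390*(-1/14) = 1695/7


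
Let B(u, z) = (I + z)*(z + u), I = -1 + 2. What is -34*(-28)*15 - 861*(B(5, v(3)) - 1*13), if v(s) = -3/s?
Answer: 25473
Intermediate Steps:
I = 1
B(u, z) = (1 + z)*(u + z) (B(u, z) = (1 + z)*(z + u) = (1 + z)*(u + z))
-34*(-28)*15 - 861*(B(5, v(3)) - 1*13) = -34*(-28)*15 - 861*((5 - 3/3 + (-3/3)² + 5*(-3/3)) - 1*13) = 952*15 - 861*((5 - 3*⅓ + (-3*⅓)² + 5*(-3*⅓)) - 13) = 14280 - 861*((5 - 1 + (-1)² + 5*(-1)) - 13) = 14280 - 861*((5 - 1 + 1 - 5) - 13) = 14280 - 861*(0 - 13) = 14280 - 861*(-13) = 14280 + 11193 = 25473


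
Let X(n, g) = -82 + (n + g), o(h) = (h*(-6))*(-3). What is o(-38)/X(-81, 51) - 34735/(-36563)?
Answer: 7224853/1023764 ≈ 7.0571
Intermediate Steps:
o(h) = 18*h (o(h) = -6*h*(-3) = 18*h)
X(n, g) = -82 + g + n (X(n, g) = -82 + (g + n) = -82 + g + n)
o(-38)/X(-81, 51) - 34735/(-36563) = (18*(-38))/(-82 + 51 - 81) - 34735/(-36563) = -684/(-112) - 34735*(-1/36563) = -684*(-1/112) + 34735/36563 = 171/28 + 34735/36563 = 7224853/1023764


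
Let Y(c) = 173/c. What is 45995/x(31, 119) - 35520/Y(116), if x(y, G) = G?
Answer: -482360945/20587 ≈ -23430.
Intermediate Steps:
45995/x(31, 119) - 35520/Y(116) = 45995/119 - 35520/(173/116) = 45995*(1/119) - 35520/(173*(1/116)) = 45995/119 - 35520/173/116 = 45995/119 - 35520*116/173 = 45995/119 - 4120320/173 = -482360945/20587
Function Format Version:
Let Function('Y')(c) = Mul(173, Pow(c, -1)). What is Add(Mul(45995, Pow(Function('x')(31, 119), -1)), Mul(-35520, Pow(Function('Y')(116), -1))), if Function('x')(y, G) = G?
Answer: Rational(-482360945, 20587) ≈ -23430.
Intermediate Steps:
Add(Mul(45995, Pow(Function('x')(31, 119), -1)), Mul(-35520, Pow(Function('Y')(116), -1))) = Add(Mul(45995, Pow(119, -1)), Mul(-35520, Pow(Mul(173, Pow(116, -1)), -1))) = Add(Mul(45995, Rational(1, 119)), Mul(-35520, Pow(Mul(173, Rational(1, 116)), -1))) = Add(Rational(45995, 119), Mul(-35520, Pow(Rational(173, 116), -1))) = Add(Rational(45995, 119), Mul(-35520, Rational(116, 173))) = Add(Rational(45995, 119), Rational(-4120320, 173)) = Rational(-482360945, 20587)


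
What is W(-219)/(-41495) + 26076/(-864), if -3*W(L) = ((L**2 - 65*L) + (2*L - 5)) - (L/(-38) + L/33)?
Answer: -18535487287/624416760 ≈ -29.684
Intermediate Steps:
W(L) = 5/3 - L**2/3 + 79007*L/3762 (W(L) = -(((L**2 - 65*L) + (2*L - 5)) - (L/(-38) + L/33))/3 = -(((L**2 - 65*L) + (-5 + 2*L)) - (L*(-1/38) + L*(1/33)))/3 = -((-5 + L**2 - 63*L) - (-L/38 + L/33))/3 = -((-5 + L**2 - 63*L) - 5*L/1254)/3 = -(-5 + L**2 - 79007*L/1254)/3 = 5/3 - L**2/3 + 79007*L/3762)
W(-219)/(-41495) + 26076/(-864) = (5/3 - 1/3*(-219)**2 + (79007/3762)*(-219))/(-41495) + 26076/(-864) = (5/3 - 1/3*47961 - 5767511/1254)*(-1/41495) + 26076*(-1/864) = (5/3 - 15987 - 5767511/1254)*(-1/41495) - 2173/72 = -8604373/418*(-1/41495) - 2173/72 = 8604373/17344910 - 2173/72 = -18535487287/624416760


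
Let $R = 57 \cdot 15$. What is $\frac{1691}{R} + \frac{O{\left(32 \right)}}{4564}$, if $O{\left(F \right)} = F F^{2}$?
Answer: $\frac{470189}{51345} \approx 9.1574$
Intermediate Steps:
$O{\left(F \right)} = F^{3}$
$R = 855$
$\frac{1691}{R} + \frac{O{\left(32 \right)}}{4564} = \frac{1691}{855} + \frac{32^{3}}{4564} = 1691 \cdot \frac{1}{855} + 32768 \cdot \frac{1}{4564} = \frac{89}{45} + \frac{8192}{1141} = \frac{470189}{51345}$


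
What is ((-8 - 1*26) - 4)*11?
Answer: -418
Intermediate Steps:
((-8 - 1*26) - 4)*11 = ((-8 - 26) - 4)*11 = (-34 - 4)*11 = -38*11 = -418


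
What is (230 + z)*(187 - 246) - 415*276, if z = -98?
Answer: -122328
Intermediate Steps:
(230 + z)*(187 - 246) - 415*276 = (230 - 98)*(187 - 246) - 415*276 = 132*(-59) - 114540 = -7788 - 114540 = -122328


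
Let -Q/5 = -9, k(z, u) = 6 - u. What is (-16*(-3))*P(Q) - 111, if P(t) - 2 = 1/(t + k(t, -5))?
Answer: -99/7 ≈ -14.143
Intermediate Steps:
Q = 45 (Q = -5*(-9) = 45)
P(t) = 2 + 1/(11 + t) (P(t) = 2 + 1/(t + (6 - 1*(-5))) = 2 + 1/(t + (6 + 5)) = 2 + 1/(t + 11) = 2 + 1/(11 + t))
(-16*(-3))*P(Q) - 111 = (-16*(-3))*((23 + 2*45)/(11 + 45)) - 111 = 48*((23 + 90)/56) - 111 = 48*((1/56)*113) - 111 = 48*(113/56) - 111 = 678/7 - 111 = -99/7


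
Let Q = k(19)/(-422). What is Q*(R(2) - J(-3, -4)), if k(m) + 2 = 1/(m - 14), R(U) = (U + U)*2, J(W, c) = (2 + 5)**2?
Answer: -369/2110 ≈ -0.17488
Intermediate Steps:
J(W, c) = 49 (J(W, c) = 7**2 = 49)
R(U) = 4*U (R(U) = (2*U)*2 = 4*U)
k(m) = -2 + 1/(-14 + m) (k(m) = -2 + 1/(m - 14) = -2 + 1/(-14 + m))
Q = 9/2110 (Q = ((29 - 2*19)/(-14 + 19))/(-422) = ((29 - 38)/5)*(-1/422) = ((1/5)*(-9))*(-1/422) = -9/5*(-1/422) = 9/2110 ≈ 0.0042654)
Q*(R(2) - J(-3, -4)) = 9*(4*2 - 1*49)/2110 = 9*(8 - 49)/2110 = (9/2110)*(-41) = -369/2110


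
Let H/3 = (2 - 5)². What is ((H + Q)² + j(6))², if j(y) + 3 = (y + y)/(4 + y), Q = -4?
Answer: 6948496/25 ≈ 2.7794e+5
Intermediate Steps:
j(y) = -3 + 2*y/(4 + y) (j(y) = -3 + (y + y)/(4 + y) = -3 + (2*y)/(4 + y) = -3 + 2*y/(4 + y))
H = 27 (H = 3*(2 - 5)² = 3*(-3)² = 3*9 = 27)
((H + Q)² + j(6))² = ((27 - 4)² + (-12 - 1*6)/(4 + 6))² = (23² + (-12 - 6)/10)² = (529 + (⅒)*(-18))² = (529 - 9/5)² = (2636/5)² = 6948496/25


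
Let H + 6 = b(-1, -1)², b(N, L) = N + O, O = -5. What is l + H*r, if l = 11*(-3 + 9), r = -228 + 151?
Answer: -2244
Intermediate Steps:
r = -77
l = 66 (l = 11*6 = 66)
b(N, L) = -5 + N (b(N, L) = N - 5 = -5 + N)
H = 30 (H = -6 + (-5 - 1)² = -6 + (-6)² = -6 + 36 = 30)
l + H*r = 66 + 30*(-77) = 66 - 2310 = -2244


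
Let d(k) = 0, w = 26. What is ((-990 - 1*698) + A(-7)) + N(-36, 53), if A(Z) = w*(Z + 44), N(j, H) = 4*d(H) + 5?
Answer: -721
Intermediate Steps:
N(j, H) = 5 (N(j, H) = 4*0 + 5 = 0 + 5 = 5)
A(Z) = 1144 + 26*Z (A(Z) = 26*(Z + 44) = 26*(44 + Z) = 1144 + 26*Z)
((-990 - 1*698) + A(-7)) + N(-36, 53) = ((-990 - 1*698) + (1144 + 26*(-7))) + 5 = ((-990 - 698) + (1144 - 182)) + 5 = (-1688 + 962) + 5 = -726 + 5 = -721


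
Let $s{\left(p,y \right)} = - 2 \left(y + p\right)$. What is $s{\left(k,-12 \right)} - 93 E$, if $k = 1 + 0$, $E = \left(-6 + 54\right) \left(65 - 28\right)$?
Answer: $-165146$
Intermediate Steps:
$E = 1776$ ($E = 48 \cdot 37 = 1776$)
$k = 1$
$s{\left(p,y \right)} = - 2 p - 2 y$ ($s{\left(p,y \right)} = - 2 \left(p + y\right) = - 2 p - 2 y$)
$s{\left(k,-12 \right)} - 93 E = \left(\left(-2\right) 1 - -24\right) - 165168 = \left(-2 + 24\right) - 165168 = 22 - 165168 = -165146$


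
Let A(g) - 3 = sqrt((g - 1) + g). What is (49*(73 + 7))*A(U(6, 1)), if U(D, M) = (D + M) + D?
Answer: 31360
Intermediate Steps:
U(D, M) = M + 2*D
A(g) = 3 + sqrt(-1 + 2*g) (A(g) = 3 + sqrt((g - 1) + g) = 3 + sqrt((-1 + g) + g) = 3 + sqrt(-1 + 2*g))
(49*(73 + 7))*A(U(6, 1)) = (49*(73 + 7))*(3 + sqrt(-1 + 2*(1 + 2*6))) = (49*80)*(3 + sqrt(-1 + 2*(1 + 12))) = 3920*(3 + sqrt(-1 + 2*13)) = 3920*(3 + sqrt(-1 + 26)) = 3920*(3 + sqrt(25)) = 3920*(3 + 5) = 3920*8 = 31360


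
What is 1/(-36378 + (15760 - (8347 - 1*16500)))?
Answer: -1/12465 ≈ -8.0225e-5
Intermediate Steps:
1/(-36378 + (15760 - (8347 - 1*16500))) = 1/(-36378 + (15760 - (8347 - 16500))) = 1/(-36378 + (15760 - 1*(-8153))) = 1/(-36378 + (15760 + 8153)) = 1/(-36378 + 23913) = 1/(-12465) = -1/12465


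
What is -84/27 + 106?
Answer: 926/9 ≈ 102.89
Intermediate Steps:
-84/27 + 106 = -84*1/27 + 106 = -28/9 + 106 = 926/9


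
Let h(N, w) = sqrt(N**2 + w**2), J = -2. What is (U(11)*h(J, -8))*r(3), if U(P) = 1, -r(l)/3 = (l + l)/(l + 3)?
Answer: -6*sqrt(17) ≈ -24.739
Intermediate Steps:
r(l) = -6*l/(3 + l) (r(l) = -3*(l + l)/(l + 3) = -3*2*l/(3 + l) = -6*l/(3 + l))
(U(11)*h(J, -8))*r(3) = (1*sqrt((-2)**2 + (-8)**2))*(-6*3/(3 + 3)) = (1*sqrt(4 + 64))*(-6*3/6) = (1*sqrt(68))*(-6*3*1/6) = (1*(2*sqrt(17)))*(-3) = (2*sqrt(17))*(-3) = -6*sqrt(17)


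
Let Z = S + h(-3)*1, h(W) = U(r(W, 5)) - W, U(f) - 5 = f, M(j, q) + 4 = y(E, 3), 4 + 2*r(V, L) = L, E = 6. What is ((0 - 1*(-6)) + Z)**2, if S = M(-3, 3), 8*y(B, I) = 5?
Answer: 7921/64 ≈ 123.77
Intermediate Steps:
y(B, I) = 5/8 (y(B, I) = (1/8)*5 = 5/8)
r(V, L) = -2 + L/2
M(j, q) = -27/8 (M(j, q) = -4 + 5/8 = -27/8)
S = -27/8 ≈ -3.3750
U(f) = 5 + f
h(W) = 11/2 - W (h(W) = (5 + (-2 + (1/2)*5)) - W = (5 + (-2 + 5/2)) - W = (5 + 1/2) - W = 11/2 - W)
Z = 41/8 (Z = -27/8 + (11/2 - 1*(-3))*1 = -27/8 + (11/2 + 3)*1 = -27/8 + (17/2)*1 = -27/8 + 17/2 = 41/8 ≈ 5.1250)
((0 - 1*(-6)) + Z)**2 = ((0 - 1*(-6)) + 41/8)**2 = ((0 + 6) + 41/8)**2 = (6 + 41/8)**2 = (89/8)**2 = 7921/64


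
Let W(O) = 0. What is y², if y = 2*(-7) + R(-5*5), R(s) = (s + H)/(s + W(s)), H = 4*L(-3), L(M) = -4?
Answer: 95481/625 ≈ 152.77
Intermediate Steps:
H = -16 (H = 4*(-4) = -16)
R(s) = (-16 + s)/s (R(s) = (s - 16)/(s + 0) = (-16 + s)/s)
y = -309/25 (y = 2*(-7) + (-16 - 5*5)/((-5*5)) = -14 + (-16 - 25)/(-25) = -14 - 1/25*(-41) = -14 + 41/25 = -309/25 ≈ -12.360)
y² = (-309/25)² = 95481/625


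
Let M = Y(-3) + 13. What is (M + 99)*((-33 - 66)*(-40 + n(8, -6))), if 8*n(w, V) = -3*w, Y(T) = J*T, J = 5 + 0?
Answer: 412929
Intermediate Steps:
J = 5
Y(T) = 5*T
n(w, V) = -3*w/8 (n(w, V) = (-3*w)/8 = -3*w/8)
M = -2 (M = 5*(-3) + 13 = -15 + 13 = -2)
(M + 99)*((-33 - 66)*(-40 + n(8, -6))) = (-2 + 99)*((-33 - 66)*(-40 - 3/8*8)) = 97*(-99*(-40 - 3)) = 97*(-99*(-43)) = 97*4257 = 412929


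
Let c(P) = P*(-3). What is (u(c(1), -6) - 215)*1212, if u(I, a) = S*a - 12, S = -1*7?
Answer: -224220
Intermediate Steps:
c(P) = -3*P
S = -7
u(I, a) = -12 - 7*a (u(I, a) = -7*a - 12 = -12 - 7*a)
(u(c(1), -6) - 215)*1212 = ((-12 - 7*(-6)) - 215)*1212 = ((-12 + 42) - 215)*1212 = (30 - 215)*1212 = -185*1212 = -224220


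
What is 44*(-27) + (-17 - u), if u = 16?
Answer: -1221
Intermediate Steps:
44*(-27) + (-17 - u) = 44*(-27) + (-17 - 1*16) = -1188 + (-17 - 16) = -1188 - 33 = -1221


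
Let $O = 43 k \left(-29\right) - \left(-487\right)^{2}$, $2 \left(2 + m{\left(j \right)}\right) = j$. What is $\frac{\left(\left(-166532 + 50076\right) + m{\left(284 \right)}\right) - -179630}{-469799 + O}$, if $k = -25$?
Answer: $- \frac{63314}{675793} \approx -0.093688$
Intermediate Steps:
$m{\left(j \right)} = -2 + \frac{j}{2}$
$O = -205994$ ($O = 43 \left(-25\right) \left(-29\right) - \left(-487\right)^{2} = \left(-1075\right) \left(-29\right) - 237169 = 31175 - 237169 = -205994$)
$\frac{\left(\left(-166532 + 50076\right) + m{\left(284 \right)}\right) - -179630}{-469799 + O} = \frac{\left(\left(-166532 + 50076\right) + \left(-2 + \frac{1}{2} \cdot 284\right)\right) - -179630}{-469799 - 205994} = \frac{\left(-116456 + \left(-2 + 142\right)\right) + \left(-68433 + 248063\right)}{-675793} = \left(\left(-116456 + 140\right) + 179630\right) \left(- \frac{1}{675793}\right) = \left(-116316 + 179630\right) \left(- \frac{1}{675793}\right) = 63314 \left(- \frac{1}{675793}\right) = - \frac{63314}{675793}$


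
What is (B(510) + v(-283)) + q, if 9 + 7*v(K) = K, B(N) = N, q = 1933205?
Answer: 13535713/7 ≈ 1.9337e+6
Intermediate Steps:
v(K) = -9/7 + K/7
(B(510) + v(-283)) + q = (510 + (-9/7 + (⅐)*(-283))) + 1933205 = (510 + (-9/7 - 283/7)) + 1933205 = (510 - 292/7) + 1933205 = 3278/7 + 1933205 = 13535713/7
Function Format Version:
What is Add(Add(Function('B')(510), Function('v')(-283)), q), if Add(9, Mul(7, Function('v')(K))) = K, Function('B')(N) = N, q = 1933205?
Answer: Rational(13535713, 7) ≈ 1.9337e+6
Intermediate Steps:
Function('v')(K) = Add(Rational(-9, 7), Mul(Rational(1, 7), K))
Add(Add(Function('B')(510), Function('v')(-283)), q) = Add(Add(510, Add(Rational(-9, 7), Mul(Rational(1, 7), -283))), 1933205) = Add(Add(510, Add(Rational(-9, 7), Rational(-283, 7))), 1933205) = Add(Add(510, Rational(-292, 7)), 1933205) = Add(Rational(3278, 7), 1933205) = Rational(13535713, 7)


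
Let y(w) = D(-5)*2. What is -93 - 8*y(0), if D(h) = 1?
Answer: -109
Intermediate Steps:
y(w) = 2 (y(w) = 1*2 = 2)
-93 - 8*y(0) = -93 - 8*2 = -93 - 16 = -109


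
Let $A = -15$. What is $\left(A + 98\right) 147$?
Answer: $12201$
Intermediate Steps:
$\left(A + 98\right) 147 = \left(-15 + 98\right) 147 = 83 \cdot 147 = 12201$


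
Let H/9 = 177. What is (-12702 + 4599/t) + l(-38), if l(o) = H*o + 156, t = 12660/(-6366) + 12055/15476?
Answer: -72722725284/945905 ≈ -76882.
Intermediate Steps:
H = 1593 (H = 9*177 = 1593)
t = -19864005/16420036 (t = 12660*(-1/6366) + 12055*(1/15476) = -2110/1061 + 12055/15476 = -19864005/16420036 ≈ -1.2097)
l(o) = 156 + 1593*o (l(o) = 1593*o + 156 = 156 + 1593*o)
(-12702 + 4599/t) + l(-38) = (-12702 + 4599/(-19864005/16420036)) + (156 + 1593*(-38)) = (-12702 + 4599*(-16420036/19864005)) + (156 - 60534) = (-12702 - 3595987884/945905) - 60378 = -15610873194/945905 - 60378 = -72722725284/945905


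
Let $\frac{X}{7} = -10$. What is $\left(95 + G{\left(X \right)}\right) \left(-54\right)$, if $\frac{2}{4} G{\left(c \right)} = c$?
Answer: $2430$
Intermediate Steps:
$X = -70$ ($X = 7 \left(-10\right) = -70$)
$G{\left(c \right)} = 2 c$
$\left(95 + G{\left(X \right)}\right) \left(-54\right) = \left(95 + 2 \left(-70\right)\right) \left(-54\right) = \left(95 - 140\right) \left(-54\right) = \left(-45\right) \left(-54\right) = 2430$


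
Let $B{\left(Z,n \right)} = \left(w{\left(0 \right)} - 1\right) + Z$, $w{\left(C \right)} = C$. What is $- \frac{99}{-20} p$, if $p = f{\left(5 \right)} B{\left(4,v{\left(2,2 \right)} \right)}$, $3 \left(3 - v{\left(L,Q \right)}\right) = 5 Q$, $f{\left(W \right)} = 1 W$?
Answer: $\frac{297}{4} \approx 74.25$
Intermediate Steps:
$f{\left(W \right)} = W$
$v{\left(L,Q \right)} = 3 - \frac{5 Q}{3}$
$B{\left(Z,n \right)} = -1 + Z$ ($B{\left(Z,n \right)} = \left(0 - 1\right) + Z = -1 + Z$)
$p = 15$ ($p = 5 \left(-1 + 4\right) = 5 \cdot 3 = 15$)
$- \frac{99}{-20} p = - \frac{99}{-20} \cdot 15 = \left(-99\right) \left(- \frac{1}{20}\right) 15 = \frac{99}{20} \cdot 15 = \frac{297}{4}$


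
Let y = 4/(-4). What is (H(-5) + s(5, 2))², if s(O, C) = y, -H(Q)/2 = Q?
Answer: 81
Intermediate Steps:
H(Q) = -2*Q
y = -1 (y = 4*(-¼) = -1)
s(O, C) = -1
(H(-5) + s(5, 2))² = (-2*(-5) - 1)² = (10 - 1)² = 9² = 81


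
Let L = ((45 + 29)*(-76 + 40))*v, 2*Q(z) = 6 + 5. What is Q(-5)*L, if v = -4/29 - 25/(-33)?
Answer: -263292/29 ≈ -9079.0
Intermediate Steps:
v = 593/957 (v = -4*1/29 - 25*(-1/33) = -4/29 + 25/33 = 593/957 ≈ 0.61965)
Q(z) = 11/2 (Q(z) = (6 + 5)/2 = (½)*11 = 11/2)
L = -526584/319 (L = ((45 + 29)*(-76 + 40))*(593/957) = (74*(-36))*(593/957) = -2664*593/957 = -526584/319 ≈ -1650.7)
Q(-5)*L = (11/2)*(-526584/319) = -263292/29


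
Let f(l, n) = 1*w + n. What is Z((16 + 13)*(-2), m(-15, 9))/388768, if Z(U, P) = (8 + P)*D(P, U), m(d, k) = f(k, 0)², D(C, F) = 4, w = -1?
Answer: 9/97192 ≈ 9.2600e-5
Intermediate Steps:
f(l, n) = -1 + n (f(l, n) = 1*(-1) + n = -1 + n)
m(d, k) = 1 (m(d, k) = (-1 + 0)² = (-1)² = 1)
Z(U, P) = 32 + 4*P (Z(U, P) = (8 + P)*4 = 32 + 4*P)
Z((16 + 13)*(-2), m(-15, 9))/388768 = (32 + 4*1)/388768 = (32 + 4)*(1/388768) = 36*(1/388768) = 9/97192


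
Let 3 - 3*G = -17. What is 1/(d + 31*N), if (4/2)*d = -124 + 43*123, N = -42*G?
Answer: -2/12195 ≈ -0.00016400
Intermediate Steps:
G = 20/3 (G = 1 - ⅓*(-17) = 1 + 17/3 = 20/3 ≈ 6.6667)
N = -280 (N = -42*20/3 = -280)
d = 5165/2 (d = (-124 + 43*123)/2 = (-124 + 5289)/2 = (½)*5165 = 5165/2 ≈ 2582.5)
1/(d + 31*N) = 1/(5165/2 + 31*(-280)) = 1/(5165/2 - 8680) = 1/(-12195/2) = -2/12195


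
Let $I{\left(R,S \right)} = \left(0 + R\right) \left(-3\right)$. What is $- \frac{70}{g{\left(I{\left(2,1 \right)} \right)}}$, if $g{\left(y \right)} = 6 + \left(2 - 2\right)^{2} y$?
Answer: $- \frac{35}{3} \approx -11.667$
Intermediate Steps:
$I{\left(R,S \right)} = - 3 R$ ($I{\left(R,S \right)} = R \left(-3\right) = - 3 R$)
$g{\left(y \right)} = 6$ ($g{\left(y \right)} = 6 + 0^{2} y = 6 + 0 y = 6 + 0 = 6$)
$- \frac{70}{g{\left(I{\left(2,1 \right)} \right)}} = - \frac{70}{6} = \left(-70\right) \frac{1}{6} = - \frac{35}{3}$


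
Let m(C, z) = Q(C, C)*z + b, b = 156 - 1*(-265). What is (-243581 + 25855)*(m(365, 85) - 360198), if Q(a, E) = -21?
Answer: 78721448012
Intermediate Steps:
b = 421 (b = 156 + 265 = 421)
m(C, z) = 421 - 21*z (m(C, z) = -21*z + 421 = 421 - 21*z)
(-243581 + 25855)*(m(365, 85) - 360198) = (-243581 + 25855)*((421 - 21*85) - 360198) = -217726*((421 - 1785) - 360198) = -217726*(-1364 - 360198) = -217726*(-361562) = 78721448012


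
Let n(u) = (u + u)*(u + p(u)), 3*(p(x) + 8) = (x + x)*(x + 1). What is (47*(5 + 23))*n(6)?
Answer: 410592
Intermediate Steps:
p(x) = -8 + 2*x*(1 + x)/3 (p(x) = -8 + ((x + x)*(x + 1))/3 = -8 + ((2*x)*(1 + x))/3 = -8 + (2*x*(1 + x))/3 = -8 + 2*x*(1 + x)/3)
n(u) = 2*u*(-8 + 2*u**2/3 + 5*u/3) (n(u) = (u + u)*(u + (-8 + 2*u/3 + 2*u**2/3)) = (2*u)*(-8 + 2*u**2/3 + 5*u/3) = 2*u*(-8 + 2*u**2/3 + 5*u/3))
(47*(5 + 23))*n(6) = (47*(5 + 23))*((2/3)*6*(-24 + 2*6**2 + 5*6)) = (47*28)*((2/3)*6*(-24 + 2*36 + 30)) = 1316*((2/3)*6*(-24 + 72 + 30)) = 1316*((2/3)*6*78) = 1316*312 = 410592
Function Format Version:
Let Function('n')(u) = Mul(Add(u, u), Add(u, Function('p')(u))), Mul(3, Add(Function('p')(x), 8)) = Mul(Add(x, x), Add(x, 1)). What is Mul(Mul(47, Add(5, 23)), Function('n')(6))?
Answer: 410592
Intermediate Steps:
Function('p')(x) = Add(-8, Mul(Rational(2, 3), x, Add(1, x))) (Function('p')(x) = Add(-8, Mul(Rational(1, 3), Mul(Add(x, x), Add(x, 1)))) = Add(-8, Mul(Rational(1, 3), Mul(Mul(2, x), Add(1, x)))) = Add(-8, Mul(Rational(1, 3), Mul(2, x, Add(1, x)))) = Add(-8, Mul(Rational(2, 3), x, Add(1, x))))
Function('n')(u) = Mul(2, u, Add(-8, Mul(Rational(2, 3), Pow(u, 2)), Mul(Rational(5, 3), u))) (Function('n')(u) = Mul(Add(u, u), Add(u, Add(-8, Mul(Rational(2, 3), u), Mul(Rational(2, 3), Pow(u, 2))))) = Mul(Mul(2, u), Add(-8, Mul(Rational(2, 3), Pow(u, 2)), Mul(Rational(5, 3), u))) = Mul(2, u, Add(-8, Mul(Rational(2, 3), Pow(u, 2)), Mul(Rational(5, 3), u))))
Mul(Mul(47, Add(5, 23)), Function('n')(6)) = Mul(Mul(47, Add(5, 23)), Mul(Rational(2, 3), 6, Add(-24, Mul(2, Pow(6, 2)), Mul(5, 6)))) = Mul(Mul(47, 28), Mul(Rational(2, 3), 6, Add(-24, Mul(2, 36), 30))) = Mul(1316, Mul(Rational(2, 3), 6, Add(-24, 72, 30))) = Mul(1316, Mul(Rational(2, 3), 6, 78)) = Mul(1316, 312) = 410592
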